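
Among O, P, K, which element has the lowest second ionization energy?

P

After 1 electron has been removed, what remains? O⁺ still has 5 valence electrons; P⁺ still has 4 valence electrons; K⁺ is the bare [Ar] core.
Usually core removal costs more than valence removal, but here the competition is close: a tightly held n=2 valence electron can cost more to remove than an n=3 core electron, so the actual values have to decide it.
Valence configurations: O⁺ [He]2s²2p³, P⁺ [Ne]3s²3p².
Approximate IE_2 values (kJ/mol): O 3388, P 1907, K 3052.
Hence IE_2: P < K < O.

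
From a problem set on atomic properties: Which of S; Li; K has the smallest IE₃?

IE_3 is the cost of taking one more electron from the +2 cation: S²⁺ still has 4 valence electrons; Li²⁺ is already 1 electron into the core; K²⁺ is already 1 electron into the core.
Breaking into a closed-shell core is much more expensive than removing a leftover valence electron — K and Li have the largest IE_3 here.
Tabulated IE_3 (kJ/mol): S 3357, Li 11815, K 4420.
Overall IE_3 order: S < K < Li.

S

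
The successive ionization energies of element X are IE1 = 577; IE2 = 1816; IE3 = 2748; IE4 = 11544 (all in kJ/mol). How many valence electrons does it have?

3

Look for the largest jump between consecutive ionization energies: IE4/IE3 ≈ 4.2, far larger than any earlier ratio.
That jump marks the point where a core electron is being removed. So the atom has 3 valence electrons.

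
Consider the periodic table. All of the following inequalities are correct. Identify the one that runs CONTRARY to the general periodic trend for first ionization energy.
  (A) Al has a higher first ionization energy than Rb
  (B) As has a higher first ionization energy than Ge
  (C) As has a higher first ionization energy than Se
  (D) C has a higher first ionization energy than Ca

The general trend: first ionization energy increases across a period and decreases down a group.
(A) Al (period 3, group 13) vs Rb (period 5, group 1): the stated order agrees with the simple trend.
(B) As (period 4, group 15) vs Ge (period 4, group 14): the stated order agrees with the simple trend.
(C) As (period 4, group 15) vs Se (period 4, group 16): the stated order contradicts the simple trend.
(D) C (period 2, group 14) vs Ca (period 4, group 2): the stated order agrees with the simple trend.
The exception is (C): Se (4p⁴) ionizes more easily than half-filled As (4p³).

(C)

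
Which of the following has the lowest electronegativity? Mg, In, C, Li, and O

Li

Smaller atoms with higher effective nuclear charge are more electronegative.
These span different periods and groups, so the two trends combine.
Mg > Li: period and group pull opposite ways; the across-period shift dominates (1.31 vs 0.98).
In > Mg: the two effects oppose for this pair; the across-period effect wins (1.78 vs 1.31).
C > In: both effects reinforce here, so C is clearly the higher of the two.
O > C: O lies to the right of C in period 2, so the across-period effect alone puts O higher.
Approximate values (Pauling): Li 0.98, C 2.55, O 3.44, Mg 1.31, In 1.78.
The lowest electronegativity among these belongs to Li.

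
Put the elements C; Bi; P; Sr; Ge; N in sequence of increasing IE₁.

Removing the outermost electron gets harder across a period and easier down a group.
These span different periods and groups, so the two trends combine.
Bi > Sr: the two effects oppose for this pair; the across-period effect wins (703 vs 550 kJ/mol).
Ge > Bi: the two effects oppose for this pair; the down-group effect wins (762 vs 703 kJ/mol).
P > Ge: relative to Ge, both the across-period and down-group shifts push P's first ionization energy up.
C > P: period and group pull opposite ways; the down-group shift dominates (1086 vs 1012 kJ/mol).
N > C: N lies to the right of C in period 2, so the across-period effect alone puts N higher.
For reference (kJ/mol): C 1086, N 1402, P 1012, Ge 762, Sr 550, Bi 703.
So from lowest to highest: Sr < Bi < Ge < P < C < N.

Sr < Bi < Ge < P < C < N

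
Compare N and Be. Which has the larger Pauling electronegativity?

N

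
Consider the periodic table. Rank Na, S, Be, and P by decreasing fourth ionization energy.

Be > Na > P > S

Consider each +3 ion: Na³⁺ is already 2 electrons into the core; S³⁺ still has 3 valence electrons; Be³⁺ is already 1 electron into the core; P³⁺ still has 2 valence electrons.
Pulling an electron out of a noble-gas core costs far more than removing a remaining valence electron, so Na and Be sit at the high end of IE_4.
Valence configurations: S³⁺ [Ne]3s²3p¹, P³⁺ [Ne]3s².
S³⁺ loses a lone 3p electron whereas P³⁺ must break into a filled 3s² pair, so IE_4(P) > IE_4(S) even though S has the higher nuclear charge.
The numbers (kJ/mol): Na 9543, S 4556, Be 21007, P 4964.
Hence IE_4: S < P < Na < Be.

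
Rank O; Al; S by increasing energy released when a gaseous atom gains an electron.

Al, O, S

EA tends to increase across a period and decrease down a group, though the pattern is less regular than for IE or radius.
These span different periods and groups, so the two trends combine.
O > Al: both effects reinforce here, so O is clearly the higher of the two.
S > O: this pair runs against the simple trend — see the exception note.
Note the exception: S has a higher electron affinity than O, contrary to the simple trend — the compact 2p subshell of O repels the added electron more than S's larger 3p does.
Tabulated electron affinity (kJ/mol): O 141, Al 42, S 200.
So from lowest to highest: Al < O < S.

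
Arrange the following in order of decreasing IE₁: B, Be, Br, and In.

Br, Be, B, In

First ionization energy rises across a period (greater Z_eff holds electrons more tightly) and falls down a group (valence electrons are farther from the nucleus).
These span different periods and groups, so the two trends combine.
B > In: B sits above In in group 13, so the down-group effect alone puts B higher.
Be > B: this pair runs against the simple trend — see the exception note.
Br > Be: the two effects oppose for this pair; the across-period effect wins (1140 vs 900 kJ/mol).
Note the exception: Be has a higher first ionization energy than B, contrary to the simple trend — removing B's lone 2p electron is easier than breaking Be's filled 2s².
Approximate values (kJ/mol): Be 900, B 801, Br 1140, In 558.
So from highest to lowest: Br > Be > B > In.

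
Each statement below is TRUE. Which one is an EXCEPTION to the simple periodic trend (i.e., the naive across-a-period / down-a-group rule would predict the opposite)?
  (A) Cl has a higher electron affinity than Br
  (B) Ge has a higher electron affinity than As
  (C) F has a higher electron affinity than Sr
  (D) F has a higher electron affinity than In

(B)

The general trend: electron affinity increases across a period and decreases down a group.
(A) Cl (period 3, group 17) vs Br (period 4, group 17): the stated order agrees with the simple trend.
(B) Ge (period 4, group 14) vs As (period 4, group 15): the stated order contradicts the simple trend.
(C) F (period 2, group 17) vs Sr (period 5, group 2): the stated order agrees with the simple trend.
(D) F (period 2, group 17) vs In (period 5, group 13): the stated order agrees with the simple trend.
The exception is (B): adding an electron to As's half-filled 4p³ is unfavourable, so Ge (4p²) has the more exothermic EA.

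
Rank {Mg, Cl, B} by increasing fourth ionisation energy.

Cl < Mg < B

IE_4 is the cost of taking one more electron from the +3 cation: Mg³⁺ is already 1 electron into the core; Cl³⁺ still has 4 valence electrons; B³⁺ is the bare [He] core.
Breaking into a closed-shell core is much more expensive than removing a leftover valence electron — Mg and B have the largest IE_4 here.
Tabulated IE_4 (kJ/mol): Mg 10543, Cl 5159, B 25026.
So the fourth ionization energies run Cl < Mg < B.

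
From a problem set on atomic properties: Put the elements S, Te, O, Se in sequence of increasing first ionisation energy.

Te, Se, S, O

O is in period 2, group 16; S is in period 3, group 16; Se is in period 4, group 16; Te is in period 5, group 16.
First ionization energy rises across a period (greater Z_eff holds electrons more tightly) and falls down a group (valence electrons are farther from the nucleus).
All are in group 16, so first ionization energy increases up the group.
So from lowest to highest: Te < Se < S < O.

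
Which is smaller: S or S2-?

Forming S2- adds 2 electrons to S. More electron–electron repulsion in the same shell, with unchanged nuclear charge, lets the cloud expand.
An anion is larger than its parent atom: S2- > S.

S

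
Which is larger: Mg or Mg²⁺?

Mg

Forming Mg²⁺ removes 2 electrons from Mg. Fewer electrons for the same nuclear charge means less shielding and a higher Z_eff on the remaining electrons, and for main-group metals the entire outer shell is lost.
A cation is smaller than its parent atom: Mg²⁺ < Mg.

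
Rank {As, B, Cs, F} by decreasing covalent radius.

B is in period 2, group 13; F is in period 2, group 17; As is in period 4, group 15; Cs is in period 6, group 1.
Across a period the added protons contract the valence shell; down a group each new principal shell makes the atom larger.
Here both period and group differ, so the two effects have to be weighed against each other.
B > F: both are in period 2; the period trend gives B the larger value.
As > B: period and group pull opposite ways; the down-group shift dominates (121 vs 85 pm).
Cs > As: relative to As, both the across-period and down-group shifts push Cs's atomic radius up.
Tabulated atomic radius (pm): B 85, F 64, As 121, Cs 232.
So from largest to smallest: Cs > As > B > F.

Cs > As > B > F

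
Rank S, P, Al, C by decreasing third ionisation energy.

Consider each +2 ion: S²⁺ still has 4 valence electrons; P²⁺ still has 3 valence electrons; Al²⁺ still has 1 valence electron; C²⁺ still has 2 valence electrons.
All are still removing valence electrons, so compare the +2 ions as you would atoms: IE_3 generally rises across a period (higher Z_eff) and falls down a group (larger shell), subject to the usual subshell exceptions.
Valence configurations: S²⁺ [Ne]3s²3p², P²⁺ [Ne]3s²3p¹, Al²⁺ [Ne]3s¹, C²⁺ [He]2s².
The numbers (kJ/mol): S 3357, P 2914, Al 2745, C 4620.
Hence IE_3: Al < P < S < C.

C > S > P > Al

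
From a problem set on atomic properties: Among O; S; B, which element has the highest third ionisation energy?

The third ionization energy removes an electron from the +2 ion. For each element: O²⁺ still has 4 valence electrons; S²⁺ still has 4 valence electrons; B²⁺ still has 1 valence electron.
All are still removing valence electrons, so compare the +2 ions as you would atoms: IE_3 generally rises across a period (higher Z_eff) and falls down a group (larger shell), subject to the usual subshell exceptions.
Valence configurations: O²⁺ [He]2s²2p², S²⁺ [Ne]3s²3p², B²⁺ [He]2s¹.
Tabulated IE_3 (kJ/mol): O 5300, S 3357, B 3660.
Putting it together, IE_3: S < B < O.

O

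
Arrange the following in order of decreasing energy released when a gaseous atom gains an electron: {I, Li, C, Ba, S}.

I, S, C, Li, Ba

Li is in period 2, group 1; C is in period 2, group 14; S is in period 3, group 16; I is in period 5, group 17; Ba is in period 6, group 2.
EA tends to increase across a period and decrease down a group, though the pattern is less regular than for IE or radius.
Neither a single period nor a single group — weigh both effects.
Li > Ba: the two effects oppose for this pair; the down-group effect wins (60 vs 14 kJ/mol).
C > Li: C lies to the right of Li in period 2, so the across-period effect alone puts C higher.
S > C: period and group pull opposite ways; the across-period shift dominates (200 vs 122 kJ/mol).
I > S: period and group pull opposite ways; the across-period shift dominates (295 vs 200 kJ/mol).
For reference (kJ/mol): Li 60, C 122, S 200, I 295, Ba 14.
So from highest to lowest: I > S > C > Li > Ba.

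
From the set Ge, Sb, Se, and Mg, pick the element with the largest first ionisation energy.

Se

Mg is in period 3, group 2; Ge is in period 4, group 14; Se is in period 4, group 16; Sb is in period 5, group 15.
Across a period the outer electron is held more tightly (higher IE₁); down a group it sits in a higher shell, more shielded, and comes off more easily.
Neither a single period nor a single group — weigh both effects.
Ge > Mg: period and group pull opposite ways; the across-period shift dominates (762 vs 738 kJ/mol).
Sb > Ge: the two effects oppose for this pair; the across-period effect wins (831 vs 762 kJ/mol).
Se > Sb: relative to Sb, both the across-period and down-group shifts push Se's first ionization energy up.
For reference (kJ/mol): Mg 738, Ge 762, Se 941, Sb 831.
The largest first ionisation energy among these belongs to Se.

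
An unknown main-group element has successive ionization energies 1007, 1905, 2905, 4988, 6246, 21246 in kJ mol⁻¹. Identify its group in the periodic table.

Group 15

Look for the largest jump between consecutive ionization energies: IE6/IE5 ≈ 3.4, far larger than any earlier ratio.
That jump marks the point where a core electron is being removed. So the atom has 5 valence electrons.
A main-group element with 5 valence electrons is in group 15.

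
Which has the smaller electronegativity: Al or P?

Al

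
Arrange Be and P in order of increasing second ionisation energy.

Consider each +1 ion: Be⁺ still has 1 valence electron; P⁺ still has 4 valence electrons.
All are still removing valence electrons, so compare the +1 ions as you would atoms: IE_2 generally rises across a period (higher Z_eff) and falls down a group (larger shell), subject to the usual subshell exceptions.
Valence configurations: Be⁺ [He]2s¹, P⁺ [Ne]3s²3p².
Approximate IE_2 values (kJ/mol): Be 1757, P 1907.
Hence IE_2: Be < P.

Be, P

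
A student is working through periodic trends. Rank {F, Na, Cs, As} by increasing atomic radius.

F is in period 2, group 17; Na is in period 3, group 1; As is in period 4, group 15; Cs is in period 6, group 1.
Across a period the added protons contract the valence shell; down a group each new principal shell makes the atom larger.
These span different periods and groups, so the two trends combine.
As > F: both effects reinforce here, so As is clearly the larger of the two.
Na > As: period and group pull opposite ways; the across-period shift dominates (155 vs 121 pm).
Cs > Na: they share group 1; the group trend gives Cs the larger value.
Tabulated atomic radius (pm): F 64, Na 155, As 121, Cs 232.
So from smallest to largest: F < As < Na < Cs.

F, As, Na, Cs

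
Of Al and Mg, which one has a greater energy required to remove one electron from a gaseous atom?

Mg

Mg is in period 3, group 2; Al is in period 3, group 13.
Across a period the outer electron is held more tightly (higher IE₁); down a group it sits in a higher shell, more shielded, and comes off more easily.
All lie in period 3; the across-period trend (first ionization energy increases left to right) applies, with the exception below.
Note the exception: Mg has a higher first ionization energy than Al, contrary to the simple trend — Al's single 3p electron is easier to remove than one from Mg's filled 3s².
For reference (kJ/mol): Mg 738, Al 578.
So Mg has the greater energy required to remove one electron from a gaseous atom (Mg > Al).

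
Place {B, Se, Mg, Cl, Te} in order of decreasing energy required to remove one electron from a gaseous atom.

Cl > Se > Te > B > Mg

B is in period 2, group 13; Mg is in period 3, group 2; Cl is in period 3, group 17; Se is in period 4, group 16; Te is in period 5, group 16.
First ionization energy rises across a period (greater Z_eff holds electrons more tightly) and falls down a group (valence electrons are farther from the nucleus).
Here both period and group differ, so the two effects have to be weighed against each other.
B > Mg: relative to Mg, both the across-period and down-group shifts push B's first ionization energy up.
Te > B: period and group pull opposite ways; the across-period shift dominates (869 vs 801 kJ/mol).
Se > Te: they share group 16; the group trend gives Se the larger value.
Cl > Se: relative to Se, both the across-period and down-group shifts push Cl's first ionization energy up.
Tabulated first ionization energy (kJ/mol): B 801, Mg 738, Cl 1251, Se 941, Te 869.
So from highest to lowest: Cl > Se > Te > B > Mg.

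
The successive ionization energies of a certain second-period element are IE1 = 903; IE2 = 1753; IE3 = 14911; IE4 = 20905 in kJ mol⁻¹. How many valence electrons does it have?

2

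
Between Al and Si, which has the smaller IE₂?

IE_2 is the cost of taking one more electron from the +1 cation: Al⁺ still has 2 valence electrons; Si⁺ still has 3 valence electrons.
All are still removing valence electrons, so compare the +1 ions as you would atoms: IE_2 generally rises across a period (higher Z_eff) and falls down a group (larger shell), subject to the usual subshell exceptions.
Valence configurations: Al⁺ [Ne]3s², Si⁺ [Ne]3s²3p¹.
Si⁺ loses a lone 3p electron whereas Al⁺ must break into a filled 3s² pair, so IE_2(Al) > IE_2(Si) even though Si has the higher nuclear charge.
The numbers (kJ/mol): Al 1817, Si 1577.
Putting it together, IE_2: Si < Al.

Si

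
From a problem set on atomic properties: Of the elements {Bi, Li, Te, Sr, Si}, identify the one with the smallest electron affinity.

Adding an electron releases more energy for atoms nearer the top right (short of the noble gases).
These span different periods and groups, so the two trends combine.
Li > Sr: period and group pull opposite ways; the down-group shift dominates (60 vs 5 kJ/mol).
Bi > Li: the two effects oppose for this pair; the across-period effect wins (91 vs 60 kJ/mol).
Si > Bi: period and group pull opposite ways; the down-group shift dominates (134 vs 91 kJ/mol).
Te > Si: the two effects oppose for this pair; the across-period effect wins (190 vs 134 kJ/mol).
For reference (kJ/mol): Li 60, Si 134, Sr 5, Te 190, Bi 91.
The smallest electron affinity among these belongs to Sr.

Sr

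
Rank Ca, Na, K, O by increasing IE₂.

Ca < K < O < Na

Consider each +1 ion: Ca⁺ still has 1 valence electron; Na⁺ is the bare [Ne] core; K⁺ is the bare [Ar] core; O⁺ still has 5 valence electrons.
Usually core removal costs more than valence removal, but here the competition is close: a tightly held n=2 valence electron can cost more to remove than an n=3 core electron, so the actual values have to decide it.
Valence configurations: Ca⁺ [Ar]4s¹, O⁺ [He]2s²2p³.
Tabulated IE_2 (kJ/mol): Ca 1145, Na 4562, K 3052, O 3388.
Putting it together, IE_2: Ca < K < O < Na.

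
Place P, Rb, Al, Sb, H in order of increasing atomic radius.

H is in period 1, group 1; Al is in period 3, group 13; P is in period 3, group 15; Rb is in period 5, group 1; Sb is in period 5, group 15.
Atomic radius shrinks across a period as nuclear charge pulls the same shell inward, and grows down a group as new shells are added.
Neither a single period nor a single group — weigh both effects.
P > H: the two effects oppose for this pair; the down-group effect wins (111 vs 32 pm).
Al > P: Al lies to the left of P in period 3, so the across-period effect alone puts Al larger.
Sb > Al: period and group pull opposite ways; the down-group shift dominates (140 vs 126 pm).
Rb > Sb: both are in period 5; the period trend gives Rb the larger value.
Tabulated atomic radius (pm): H 32, Al 126, P 111, Rb 210, Sb 140.
So from smallest to largest: H < P < Al < Sb < Rb.

H < P < Al < Sb < Rb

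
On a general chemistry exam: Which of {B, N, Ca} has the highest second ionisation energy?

N

Consider each +1 ion: B⁺ still has 2 valence electrons; N⁺ still has 4 valence electrons; Ca⁺ still has 1 valence electron.
All are still removing valence electrons, so compare the +1 ions as you would atoms: IE_2 generally rises across a period (higher Z_eff) and falls down a group (larger shell), subject to the usual subshell exceptions.
Valence configurations: B⁺ [He]2s², N⁺ [He]2s²2p², Ca⁺ [Ar]4s¹.
Approximate IE_2 values (kJ/mol): B 2427, N 2856, Ca 1145.
Hence IE_2: Ca < B < N.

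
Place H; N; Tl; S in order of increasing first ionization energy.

H is in period 1, group 1; N is in period 2, group 15; S is in period 3, group 16; Tl is in period 6, group 13.
IE₁ increases left→right with effective nuclear charge and decreases top→bottom as the valence shell moves farther out.
Neither a single period nor a single group — weigh both effects.
S > Tl: relative to Tl, both the across-period and down-group shifts push S's first ionization energy up.
H > S: the two effects oppose for this pair; the down-group effect wins (1312 vs 1000 kJ/mol).
N > H: the two effects oppose for this pair; the across-period effect wins (1402 vs 1312 kJ/mol).
For reference (kJ/mol): H 1312, N 1402, S 1000, Tl 589.
So from lowest to highest: Tl < S < H < N.

Tl, S, H, N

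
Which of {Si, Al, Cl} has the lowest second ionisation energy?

The second ionization energy removes an electron from the +1 ion. For each element: Si⁺ still has 3 valence electrons; Al⁺ still has 2 valence electrons; Cl⁺ still has 6 valence electrons.
All are still removing valence electrons, so compare the +1 ions as you would atoms: IE_2 generally rises across a period (higher Z_eff) and falls down a group (larger shell), subject to the usual subshell exceptions.
Valence configurations: Si⁺ [Ne]3s²3p¹, Al⁺ [Ne]3s², Cl⁺ [Ne]3s²3p⁴.
Si⁺ loses a lone 3p electron whereas Al⁺ must break into a filled 3s² pair, so IE_2(Al) > IE_2(Si) even though Si has the higher nuclear charge.
Approximate IE_2 values (kJ/mol): Si 1577, Al 1817, Cl 2298.
So the second ionization energies run Si < Al < Cl.

Si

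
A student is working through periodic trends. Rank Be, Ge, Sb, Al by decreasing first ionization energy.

Be, Sb, Ge, Al

Be is in period 2, group 2; Al is in period 3, group 13; Ge is in period 4, group 14; Sb is in period 5, group 15.
IE₁ increases left→right with effective nuclear charge and decreases top→bottom as the valence shell moves farther out.
These sit on a diagonal, where the across-period and down-group effects partly cancel.
Ge > Al: period and group pull opposite ways; the across-period shift dominates (762 vs 578 kJ/mol).
Sb > Ge: period and group pull opposite ways; the across-period shift dominates (831 vs 762 kJ/mol).
Be > Sb: the two effects oppose for this pair; the down-group effect wins (900 vs 831 kJ/mol).
For reference (kJ/mol): Be 900, Al 578, Ge 762, Sb 831.
So from highest to lowest: Be > Sb > Ge > Al.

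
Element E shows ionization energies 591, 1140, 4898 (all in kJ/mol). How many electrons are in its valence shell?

Look for the largest jump between consecutive ionization energies: IE3/IE2 ≈ 4.3, far larger than any earlier ratio.
That jump marks the point where a core electron is being removed. So the atom has 2 valence electrons.

2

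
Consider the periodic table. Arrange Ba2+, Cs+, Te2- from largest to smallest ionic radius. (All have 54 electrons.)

All of these have 54 electrons, so size is governed by nuclear charge alone: the more protons, the stronger the pull on the same electron cloud, and the smaller the ion.
Nuclear charges: Ba2+ (Z=56), Cs+ (Z=55), Te2- (Z=52).
Largest to smallest: Te2- > Cs+ > Ba2+.

Te2- > Cs+ > Ba2+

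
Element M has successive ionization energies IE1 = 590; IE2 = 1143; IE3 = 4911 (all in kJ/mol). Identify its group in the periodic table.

Group 2

Look for the largest jump between consecutive ionization energies: IE3/IE2 ≈ 4.3, far larger than any earlier ratio.
That jump marks the point where a core electron is being removed. So the atom has 2 valence electrons.
A main-group element with 2 valence electrons is in group 2.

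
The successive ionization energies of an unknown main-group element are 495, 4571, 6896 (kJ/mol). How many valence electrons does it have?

1

Look for the largest jump between consecutive ionization energies: IE2/IE1 ≈ 9.2, far larger than any earlier ratio.
That jump marks the point where a core electron is being removed. So the atom has 1 valence electron.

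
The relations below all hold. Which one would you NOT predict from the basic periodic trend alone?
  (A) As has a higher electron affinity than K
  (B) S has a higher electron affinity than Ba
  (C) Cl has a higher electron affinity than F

The general trend: electron affinity increases across a period and decreases down a group.
(A) As (period 4, group 15) vs K (period 4, group 1): the stated order agrees with the simple trend.
(B) S (period 3, group 16) vs Ba (period 6, group 2): the stated order agrees with the simple trend.
(C) Cl (period 3, group 17) vs F (period 2, group 17): the stated order contradicts the simple trend.
The exception is (C): F's small 2p subshell makes the incoming electron feel strong e⁻–e⁻ repulsion, so Cl actually releases more energy on gaining an electron.

(C)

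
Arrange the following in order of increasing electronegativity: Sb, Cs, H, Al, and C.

H is in period 1, group 1; C is in period 2, group 14; Al is in period 3, group 13; Sb is in period 5, group 15; Cs is in period 6, group 1.
Smaller atoms with higher effective nuclear charge are more electronegative.
Here both period and group differ, so the two effects have to be weighed against each other.
Al > Cs: relative to Cs, both the across-period and down-group shifts push Al's electronegativity up.
Sb > Al: period and group pull opposite ways; the across-period shift dominates (2.05 vs 1.61).
H > Sb: the two effects oppose for this pair; the down-group effect wins (2.20 vs 2.05).
C > H: the two effects oppose for this pair; the across-period effect wins (2.55 vs 2.20).
Tabulated electronegativity (Pauling): H 2.20, C 2.55, Al 1.61, Sb 2.05, Cs 0.79.
So from lowest to highest: Cs < Al < Sb < H < C.

Cs < Al < Sb < H < C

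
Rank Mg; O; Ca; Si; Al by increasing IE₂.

The second ionization energy removes an electron from the +1 ion. For each element: Mg⁺ still has 1 valence electron; O⁺ still has 5 valence electrons; Ca⁺ still has 1 valence electron; Si⁺ still has 3 valence electrons; Al⁺ still has 2 valence electrons.
All are still removing valence electrons, so compare the +1 ions as you would atoms: IE_2 generally rises across a period (higher Z_eff) and falls down a group (larger shell), subject to the usual subshell exceptions.
Valence configurations: Mg⁺ [Ne]3s¹, O⁺ [He]2s²2p³, Ca⁺ [Ar]4s¹, Si⁺ [Ne]3s²3p¹, Al⁺ [Ne]3s².
Si⁺ loses a lone 3p electron whereas Al⁺ must break into a filled 3s² pair, so IE_2(Al) > IE_2(Si) even though Si has the higher nuclear charge.
Tabulated IE_2 (kJ/mol): Mg 1451, O 3388, Ca 1145, Si 1577, Al 1817.
Putting it together, IE_2: Ca < Mg < Si < Al < O.

Ca < Mg < Si < Al < O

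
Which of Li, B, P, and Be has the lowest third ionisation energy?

P

Consider each +2 ion: Li²⁺ is already 1 electron into the core; B²⁺ still has 1 valence electron; P²⁺ still has 3 valence electrons; Be²⁺ is the bare [He] core.
Core electrons are held far more tightly than valence electrons, so Li and Be top the IE_3 order.
Valence configurations: B²⁺ [He]2s¹, P²⁺ [Ne]3s²3p¹.
Tabulated IE_3 (kJ/mol): Li 11815, B 3660, P 2914, Be 14849.
Overall IE_3 order: P < B < Li < Be.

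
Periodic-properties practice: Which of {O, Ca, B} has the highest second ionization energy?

O

After 1 electron has been removed, what remains? O⁺ still has 5 valence electrons; Ca⁺ still has 1 valence electron; B⁺ still has 2 valence electrons.
All are still removing valence electrons, so compare the +1 ions as you would atoms: IE_2 generally rises across a period (higher Z_eff) and falls down a group (larger shell), subject to the usual subshell exceptions.
Valence configurations: O⁺ [He]2s²2p³, Ca⁺ [Ar]4s¹, B⁺ [He]2s².
The numbers (kJ/mol): O 3388, Ca 1145, B 2427.
Overall IE_2 order: Ca < B < O.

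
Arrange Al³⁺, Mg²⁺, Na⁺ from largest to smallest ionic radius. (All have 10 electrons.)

Na⁺ > Mg²⁺ > Al³⁺

All of these have 10 electrons, so size is governed by nuclear charge alone: the more protons, the stronger the pull on the same electron cloud, and the smaller the ion.
Nuclear charges: Al³⁺ (Z=13), Mg²⁺ (Z=12), Na⁺ (Z=11).
Largest to smallest: Na⁺ > Mg²⁺ > Al³⁺.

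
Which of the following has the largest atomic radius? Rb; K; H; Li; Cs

Cs

H is in period 1, group 1; Li is in period 2, group 1; K is in period 4, group 1; Rb is in period 5, group 1; Cs is in period 6, group 1.
Moving right in a period, electrons are added to the same shell under a stronger nuclear pull, so atoms get smaller; moving down, a new shell is opened and atoms get larger.
All are in group 1, so atomic radius increases down the group.
The largest atomic radius among these belongs to Cs.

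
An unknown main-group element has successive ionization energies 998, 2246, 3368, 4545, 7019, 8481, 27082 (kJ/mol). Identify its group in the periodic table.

Group 16

Look for the largest jump between consecutive ionization energies: IE7/IE6 ≈ 3.2, far larger than any earlier ratio.
That jump marks the point where a core electron is being removed. So the atom has 6 valence electrons.
A main-group element with 6 valence electrons is in group 16.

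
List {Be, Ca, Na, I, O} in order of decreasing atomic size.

Be is in period 2, group 2; O is in period 2, group 16; Na is in period 3, group 1; Ca is in period 4, group 2; I is in period 5, group 17.
Across a period the added protons contract the valence shell; down a group each new principal shell makes the atom larger.
Here both period and group differ, so the two effects have to be weighed against each other.
Be > O: Be lies to the left of O in period 2, so the across-period effect alone puts Be larger.
I > Be: period and group pull opposite ways; the down-group shift dominates (133 vs 102 pm).
Na > I: the two effects oppose for this pair; the across-period effect wins (155 vs 133 pm).
Ca > Na: period and group pull opposite ways; the down-group shift dominates (171 vs 155 pm).
Approximate values (pm): Be 102, O 63, Na 155, Ca 171, I 133.
So from largest to smallest: Ca > Na > I > Be > O.

Ca, Na, I, Be, O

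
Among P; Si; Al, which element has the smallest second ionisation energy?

After 1 electron has been removed, what remains? P⁺ still has 4 valence electrons; Si⁺ still has 3 valence electrons; Al⁺ still has 2 valence electrons.
All are still removing valence electrons, so compare the +1 ions as you would atoms: IE_2 generally rises across a period (higher Z_eff) and falls down a group (larger shell), subject to the usual subshell exceptions.
Valence configurations: P⁺ [Ne]3s²3p², Si⁺ [Ne]3s²3p¹, Al⁺ [Ne]3s².
Si⁺ loses a lone 3p electron whereas Al⁺ must break into a filled 3s² pair, so IE_2(Al) > IE_2(Si) even though Si has the higher nuclear charge.
The numbers (kJ/mol): P 1907, Si 1577, Al 1817.
Hence IE_2: Si < Al < P.

Si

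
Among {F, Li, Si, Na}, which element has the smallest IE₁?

Across a period the outer electron is held more tightly (higher IE₁); down a group it sits in a higher shell, more shielded, and comes off more easily.
These span different periods and groups, so the two trends combine.
Li > Na: they share group 1; the group trend gives Li the larger value.
Si > Li: the two effects oppose for this pair; the across-period effect wins (786 vs 520 kJ/mol).
F > Si: relative to Si, both the across-period and down-group shifts push F's first ionization energy up.
For reference (kJ/mol): Li 520, F 1681, Na 496, Si 786.
The smallest IE₁ among these belongs to Na.

Na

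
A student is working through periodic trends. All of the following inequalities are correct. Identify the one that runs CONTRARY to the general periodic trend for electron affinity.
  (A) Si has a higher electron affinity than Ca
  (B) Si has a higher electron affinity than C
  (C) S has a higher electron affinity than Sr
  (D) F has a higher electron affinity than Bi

(B)

The general trend: electron affinity increases across a period and decreases down a group.
(A) Si (period 3, group 14) vs Ca (period 4, group 2): the stated order agrees with the simple trend.
(B) Si (period 3, group 14) vs C (period 2, group 14): the stated order contradicts the simple trend.
(C) S (period 3, group 16) vs Sr (period 5, group 2): the stated order agrees with the simple trend.
(D) F (period 2, group 17) vs Bi (period 6, group 15): the stated order agrees with the simple trend.
The exception is (B): Si's larger, more diffuse 3p orbitals accept an added electron slightly more readily than C's compact 2p.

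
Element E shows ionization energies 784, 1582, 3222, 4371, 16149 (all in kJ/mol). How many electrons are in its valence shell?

Look for the largest jump between consecutive ionization energies: IE5/IE4 ≈ 3.7, far larger than any earlier ratio.
That jump marks the point where a core electron is being removed. So the atom has 4 valence electrons.

4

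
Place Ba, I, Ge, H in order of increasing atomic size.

Across a period the added protons contract the valence shell; down a group each new principal shell makes the atom larger.
Here both period and group differ, so the two effects have to be weighed against each other.
Ge > H: the two effects oppose for this pair; the down-group effect wins (121 vs 32 pm).
I > Ge: the two effects oppose for this pair; the down-group effect wins (133 vs 121 pm).
Ba > I: both effects reinforce here, so Ba is clearly the larger of the two.
Tabulated atomic radius (pm): H 32, Ge 121, I 133, Ba 196.
So from smallest to largest: H < Ge < I < Ba.

H, Ge, I, Ba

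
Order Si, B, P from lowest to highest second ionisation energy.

Si < P < B

IE_2 is the cost of taking one more electron from the +1 cation: Si⁺ still has 3 valence electrons; B⁺ still has 2 valence electrons; P⁺ still has 4 valence electrons.
All are still removing valence electrons, so compare the +1 ions as you would atoms: IE_2 generally rises across a period (higher Z_eff) and falls down a group (larger shell), subject to the usual subshell exceptions.
Valence configurations: Si⁺ [Ne]3s²3p¹, B⁺ [He]2s², P⁺ [Ne]3s²3p².
The numbers (kJ/mol): Si 1577, B 2427, P 1907.
Putting it together, IE_2: Si < P < B.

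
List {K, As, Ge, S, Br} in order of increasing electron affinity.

S is in period 3, group 16; K is in period 4, group 1; Ge is in period 4, group 14; As is in period 4, group 15; Br is in period 4, group 17.
EA tends to increase across a period and decrease down a group, though the pattern is less regular than for IE or radius.
These span different periods and groups, so the two trends combine.
As > K: both are in period 4; the period trend gives As the larger value.
Ge > As: this pair runs against the simple trend — see the exception note.
S > Ge: both effects reinforce here, so S is clearly the higher of the two.
Br > S: the two effects oppose for this pair; the across-period effect wins (325 vs 200 kJ/mol).
Note the exception: Ge has a higher electron affinity than As, contrary to the simple trend — adding an electron to As's half-filled 4p³ is unfavourable, so Ge (4p²) has the more exothermic EA.
Tabulated electron affinity (kJ/mol): S 200, K 48, Ge 119, As 78, Br 325.
So from lowest to highest: K < As < Ge < S < Br.

K, As, Ge, S, Br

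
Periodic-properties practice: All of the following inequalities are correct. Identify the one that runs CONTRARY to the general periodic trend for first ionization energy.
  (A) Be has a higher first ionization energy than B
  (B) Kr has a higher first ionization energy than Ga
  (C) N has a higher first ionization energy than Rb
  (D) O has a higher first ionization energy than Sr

(A)

The general trend: first ionization energy increases across a period and decreases down a group.
(A) Be (period 2, group 2) vs B (period 2, group 13): the stated order contradicts the simple trend.
(B) Kr (period 4, group 18) vs Ga (period 4, group 13): the stated order agrees with the simple trend.
(C) N (period 2, group 15) vs Rb (period 5, group 1): the stated order agrees with the simple trend.
(D) O (period 2, group 16) vs Sr (period 5, group 2): the stated order agrees with the simple trend.
The exception is (A): removing B's lone 2p electron is easier than breaking Be's filled 2s².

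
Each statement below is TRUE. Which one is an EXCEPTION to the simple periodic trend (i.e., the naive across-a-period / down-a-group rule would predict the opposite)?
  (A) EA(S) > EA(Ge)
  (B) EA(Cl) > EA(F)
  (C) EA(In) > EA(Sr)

The general trend: electron affinity increases across a period and decreases down a group.
(A) S (period 3, group 16) vs Ge (period 4, group 14): the stated order agrees with the simple trend.
(B) Cl (period 3, group 17) vs F (period 2, group 17): the stated order contradicts the simple trend.
(C) In (period 5, group 13) vs Sr (period 5, group 2): the stated order agrees with the simple trend.
The exception is (B): F's small 2p subshell makes the incoming electron feel strong e⁻–e⁻ repulsion, so Cl actually releases more energy on gaining an electron.

(B)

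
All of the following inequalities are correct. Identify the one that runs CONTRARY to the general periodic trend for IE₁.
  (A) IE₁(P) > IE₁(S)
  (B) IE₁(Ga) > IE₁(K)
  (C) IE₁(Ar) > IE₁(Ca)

The general trend: IE₁ increases across a period and decreases down a group.
(A) P (period 3, group 15) vs S (period 3, group 16): the stated order contradicts the simple trend.
(B) Ga (period 4, group 13) vs K (period 4, group 1): the stated order agrees with the simple trend.
(C) Ar (period 3, group 18) vs Ca (period 4, group 2): the stated order agrees with the simple trend.
The exception is (A): S (3p⁴) ionizes more easily than half-filled P (3p³) because the paired 3p electron in S is pushed out by e⁻–e⁻ repulsion.

(A)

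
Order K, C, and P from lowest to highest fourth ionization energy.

P, K, C

Consider each +3 ion: K³⁺ is already 2 electrons into the core; C³⁺ still has 1 valence electron; P³⁺ still has 2 valence electrons.
Usually core removal costs more than valence removal, but here the competition is close: a tightly held n=2 valence electron can cost more to remove than an n=3 core electron, so the actual values have to decide it.
Valence configurations: C³⁺ [He]2s¹, P³⁺ [Ne]3s².
Approximate IE_4 values (kJ/mol): K 5877, C 6223, P 4964.
So the fourth ionization energies run P < K < C.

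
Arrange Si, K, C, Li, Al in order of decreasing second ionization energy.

Li > K > C > Al > Si

IE_2 is the cost of taking one more electron from the +1 cation: Si⁺ still has 3 valence electrons; K⁺ is the bare [Ar] core; C⁺ still has 3 valence electrons; Li⁺ is the bare [He] core; Al⁺ still has 2 valence electrons.
Core electrons are held far more tightly than valence electrons, so K and Li top the IE_2 order.
Valence configurations: Si⁺ [Ne]3s²3p¹, C⁺ [He]2s²2p¹, Al⁺ [Ne]3s².
Si⁺ loses a lone 3p electron whereas Al⁺ must break into a filled 3s² pair, so IE_2(Al) > IE_2(Si) even though Si has the higher nuclear charge.
Tabulated IE_2 (kJ/mol): Si 1577, K 3052, C 2353, Li 7298, Al 1817.
Putting it together, IE_2: Si < Al < C < K < Li.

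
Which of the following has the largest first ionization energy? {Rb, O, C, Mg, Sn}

O

C is in period 2, group 14; O is in period 2, group 16; Mg is in period 3, group 2; Rb is in period 5, group 1; Sn is in period 5, group 14.
First ionization energy rises across a period (greater Z_eff holds electrons more tightly) and falls down a group (valence electrons are farther from the nucleus).
Neither a single period nor a single group — weigh both effects.
Sn > Rb: Sn lies to the right of Rb in period 5, so the across-period effect alone puts Sn higher.
Mg > Sn: period and group pull opposite ways; the down-group shift dominates (738 vs 709 kJ/mol).
C > Mg: relative to Mg, both the across-period and down-group shifts push C's first ionization energy up.
O > C: O lies to the right of C in period 2, so the across-period effect alone puts O higher.
For reference (kJ/mol): C 1086, O 1314, Mg 738, Rb 403, Sn 709.
The largest first ionization energy among these belongs to O.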